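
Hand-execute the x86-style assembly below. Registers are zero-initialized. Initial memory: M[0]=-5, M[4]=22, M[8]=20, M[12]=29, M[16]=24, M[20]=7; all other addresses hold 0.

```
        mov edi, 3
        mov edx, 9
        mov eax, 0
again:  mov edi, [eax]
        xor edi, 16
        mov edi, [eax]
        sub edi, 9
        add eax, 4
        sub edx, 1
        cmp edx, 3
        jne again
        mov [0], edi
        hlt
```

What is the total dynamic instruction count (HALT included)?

edi=3
edx=9
eax=0
edi=M[0]=-5
edi=(-5)^16=-21
edi=M[0]=-5
edi=(-5)-9=-14
eax=0+4=4
edx=9-1=8
cmp edx, 3  (cmp 8,3)
jne again: taken
edi=M[4]=22
edi=22^16=6
edi=M[4]=22
edi=22-9=13
eax=4+4=8
edx=8-1=7
cmp edx, 3  (cmp 7,3)
jne again: taken
edi=M[8]=20
edi=20^16=4
edi=M[8]=20
edi=20-9=11
eax=8+4=12
edx=7-1=6
cmp edx, 3  (cmp 6,3)
jne again: taken
edi=M[12]=29
edi=29^16=13
edi=M[12]=29
edi=29-9=20
eax=12+4=16
edx=6-1=5
cmp edx, 3  (cmp 5,3)
jne again: taken
edi=M[16]=24
edi=24^16=8
edi=M[16]=24
edi=24-9=15
eax=16+4=20
edx=5-1=4
cmp edx, 3  (cmp 4,3)
jne again: taken
edi=M[20]=7
edi=7^16=23
edi=M[20]=7
edi=7-9=-2
eax=20+4=24
edx=4-1=3
cmp edx, 3  (cmp 3,3)
jne again: not taken
mov [0], edi → M[0]=-2
halt.
Total executed instructions: 53.

53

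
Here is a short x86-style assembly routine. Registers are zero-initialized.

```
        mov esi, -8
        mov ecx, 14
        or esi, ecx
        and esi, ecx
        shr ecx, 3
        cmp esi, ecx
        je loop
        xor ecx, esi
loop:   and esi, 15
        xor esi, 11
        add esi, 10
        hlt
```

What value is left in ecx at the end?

15

after mov esi, -8: esi=-8
after mov ecx, 14: ecx=14
after or esi, ecx: esi=(-8)|14=-2
after and esi, ecx: esi=(-2)&14=14
after shr ecx, 3: ecx=14>>3=1
cmp esi, ecx  (cmp 14,1)
je loop: not taken
after xor ecx, esi: ecx=1^14=15
after and esi, 15: esi=14&15=14
after xor esi, 11: esi=14^11=5
after add esi, 10: esi=5+10=15
halt.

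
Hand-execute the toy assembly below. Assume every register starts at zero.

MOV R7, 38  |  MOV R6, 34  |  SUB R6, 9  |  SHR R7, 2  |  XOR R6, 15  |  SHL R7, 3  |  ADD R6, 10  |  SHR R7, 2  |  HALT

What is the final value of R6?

R7=38
R6=34
R6=34-9=25
R7=38>>2=9
R6=25^15=22
R7=9<<3=72
R6=22+10=32
R7=72>>2=18
halt.

32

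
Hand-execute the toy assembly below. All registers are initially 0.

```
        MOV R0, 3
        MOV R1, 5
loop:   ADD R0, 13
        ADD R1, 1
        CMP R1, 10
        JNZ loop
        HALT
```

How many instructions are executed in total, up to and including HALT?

MOV R0, 3 → R0=3
MOV R1, 5 → R1=5
ADD R0, 13 → R0=3+13=16
ADD R1, 1 → R1=5+1=6
CMP R1, 10  (cmp 6,10)
JNZ loop: taken
ADD R0, 13 → R0=16+13=29
ADD R1, 1 → R1=6+1=7
CMP R1, 10  (cmp 7,10)
JNZ loop: taken
ADD R0, 13 → R0=29+13=42
ADD R1, 1 → R1=7+1=8
CMP R1, 10  (cmp 8,10)
JNZ loop: taken
ADD R0, 13 → R0=42+13=55
ADD R1, 1 → R1=8+1=9
CMP R1, 10  (cmp 9,10)
JNZ loop: taken
ADD R0, 13 → R0=55+13=68
ADD R1, 1 → R1=9+1=10
CMP R1, 10  (cmp 10,10)
JNZ loop: not taken
halt.
Total executed instructions: 23.

23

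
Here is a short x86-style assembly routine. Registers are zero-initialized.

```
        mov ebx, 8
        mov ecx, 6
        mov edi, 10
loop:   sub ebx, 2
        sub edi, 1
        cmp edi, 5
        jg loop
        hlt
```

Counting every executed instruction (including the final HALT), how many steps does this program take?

24

after mov ebx, 8: ebx=8
after mov ecx, 6: ecx=6
after mov edi, 10: edi=10
after sub ebx, 2: ebx=8-2=6
after sub edi, 1: edi=10-1=9
cmp edi, 5  (cmp 9,5)
jg loop: taken
after sub ebx, 2: ebx=6-2=4
after sub edi, 1: edi=9-1=8
cmp edi, 5  (cmp 8,5)
jg loop: taken
after sub ebx, 2: ebx=4-2=2
after sub edi, 1: edi=8-1=7
cmp edi, 5  (cmp 7,5)
jg loop: taken
after sub ebx, 2: ebx=2-2=0
after sub edi, 1: edi=7-1=6
cmp edi, 5  (cmp 6,5)
jg loop: taken
after sub ebx, 2: ebx=0-2=-2
after sub edi, 1: edi=6-1=5
cmp edi, 5  (cmp 5,5)
jg loop: not taken
halt.
Total executed instructions: 24.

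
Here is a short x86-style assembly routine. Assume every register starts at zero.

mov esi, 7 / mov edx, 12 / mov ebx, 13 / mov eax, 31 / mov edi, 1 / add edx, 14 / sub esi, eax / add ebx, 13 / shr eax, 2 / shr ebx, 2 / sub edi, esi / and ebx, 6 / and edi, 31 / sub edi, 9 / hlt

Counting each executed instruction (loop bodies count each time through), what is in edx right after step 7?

esi=7
edx=12
ebx=13
eax=31
edi=1
edx=12+14=26
esi=7-31=-24
After step 7: edx = 26.

26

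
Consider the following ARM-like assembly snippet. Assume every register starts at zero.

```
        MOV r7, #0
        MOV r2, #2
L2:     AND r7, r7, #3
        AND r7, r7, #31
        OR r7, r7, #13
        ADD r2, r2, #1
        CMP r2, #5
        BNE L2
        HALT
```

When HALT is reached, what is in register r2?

5

after MOV r7, #0: r7=0
after MOV r2, #2: r2=2
after AND r7, r7, #3: r7=0&3=0
after AND r7, r7, #31: r7=0&31=0
after OR r7, r7, #13: r7=0|13=13
after ADD r2, r2, #1: r2=2+1=3
CMP r2, #5  (cmp 3,5)
BNE L2: taken
after AND r7, r7, #3: r7=13&3=1
after AND r7, r7, #31: r7=1&31=1
after OR r7, r7, #13: r7=1|13=13
after ADD r2, r2, #1: r2=3+1=4
CMP r2, #5  (cmp 4,5)
BNE L2: taken
after AND r7, r7, #3: r7=13&3=1
after AND r7, r7, #31: r7=1&31=1
after OR r7, r7, #13: r7=1|13=13
after ADD r2, r2, #1: r2=4+1=5
CMP r2, #5  (cmp 5,5)
BNE L2: not taken
halt.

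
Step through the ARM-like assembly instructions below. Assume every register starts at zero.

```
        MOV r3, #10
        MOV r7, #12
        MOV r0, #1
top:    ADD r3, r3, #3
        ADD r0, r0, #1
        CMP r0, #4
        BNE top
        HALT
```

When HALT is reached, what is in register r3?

19

r3=10
r7=12
r0=1
r3=10+3=13
r0=1+1=2
CMP r0, #4  (cmp 2,4)
BNE top: taken
r3=13+3=16
r0=2+1=3
CMP r0, #4  (cmp 3,4)
BNE top: taken
r3=16+3=19
r0=3+1=4
CMP r0, #4  (cmp 4,4)
BNE top: not taken
halt.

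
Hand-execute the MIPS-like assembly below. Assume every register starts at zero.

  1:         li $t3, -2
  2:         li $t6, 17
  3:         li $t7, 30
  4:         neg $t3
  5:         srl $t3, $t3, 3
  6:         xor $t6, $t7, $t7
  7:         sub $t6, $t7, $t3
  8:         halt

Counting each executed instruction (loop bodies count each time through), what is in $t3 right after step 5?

$t3=-2
$t6=17
$t7=30
$t3=-(-2)=2
$t3=2>>3=0
After step 5: $t3 = 0.

0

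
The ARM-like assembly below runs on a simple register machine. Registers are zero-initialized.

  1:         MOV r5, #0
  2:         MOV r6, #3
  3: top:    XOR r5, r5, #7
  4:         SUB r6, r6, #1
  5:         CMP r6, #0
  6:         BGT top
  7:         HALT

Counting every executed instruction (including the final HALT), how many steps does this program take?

15

MOV r5, #0 → r5=0
MOV r6, #3 → r6=3
XOR r5, r5, #7 → r5=0^7=7
SUB r6, r6, #1 → r6=3-1=2
CMP r6, #0  (cmp 2,0)
BGT top: taken
XOR r5, r5, #7 → r5=7^7=0
SUB r6, r6, #1 → r6=2-1=1
CMP r6, #0  (cmp 1,0)
BGT top: taken
XOR r5, r5, #7 → r5=0^7=7
SUB r6, r6, #1 → r6=1-1=0
CMP r6, #0  (cmp 0,0)
BGT top: not taken
halt.
Total executed instructions: 15.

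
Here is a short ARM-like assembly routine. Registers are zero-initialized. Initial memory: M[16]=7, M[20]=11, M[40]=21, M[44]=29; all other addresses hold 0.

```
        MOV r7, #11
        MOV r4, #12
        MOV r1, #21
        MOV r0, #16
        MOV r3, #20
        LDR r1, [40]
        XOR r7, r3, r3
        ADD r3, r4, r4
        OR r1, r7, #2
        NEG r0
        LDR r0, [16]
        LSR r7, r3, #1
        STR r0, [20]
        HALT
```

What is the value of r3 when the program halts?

after MOV r7, #11: r7=11
after MOV r4, #12: r4=12
after MOV r1, #21: r1=21
after MOV r0, #16: r0=16
after MOV r3, #20: r3=20
after LDR r1, [40]: r1=M[40]=21
after XOR r7, r3, r3: r7=20^20=0
after ADD r3, r4, r4: r3=12+12=24
after OR r1, r7, #2: r1=0|2=2
after NEG r0: r0=-(16)=-16
after LDR r0, [16]: r0=M[16]=7
after LSR r7, r3, #1: r7=24>>1=12
STR r0, [20] → M[20]=7
halt.

24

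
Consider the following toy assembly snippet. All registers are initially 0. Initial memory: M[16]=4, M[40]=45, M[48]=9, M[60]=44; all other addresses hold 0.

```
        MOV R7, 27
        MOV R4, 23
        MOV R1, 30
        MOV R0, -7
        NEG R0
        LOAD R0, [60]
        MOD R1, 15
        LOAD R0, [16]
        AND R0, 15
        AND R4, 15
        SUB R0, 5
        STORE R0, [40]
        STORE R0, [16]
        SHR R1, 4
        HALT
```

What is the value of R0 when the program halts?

-1

after MOV R7, 27: R7=27
after MOV R4, 23: R4=23
after MOV R1, 30: R1=30
after MOV R0, -7: R0=-7
after NEG R0: R0=-(-7)=7
after LOAD R0, [60]: R0=M[60]=44
after MOD R1, 15: R1=30%15=0
after LOAD R0, [16]: R0=M[16]=4
after AND R0, 15: R0=4&15=4
after AND R4, 15: R4=23&15=7
after SUB R0, 5: R0=4-5=-1
STORE R0, [40] → M[40]=-1
STORE R0, [16] → M[16]=-1
after SHR R1, 4: R1=0>>4=0
halt.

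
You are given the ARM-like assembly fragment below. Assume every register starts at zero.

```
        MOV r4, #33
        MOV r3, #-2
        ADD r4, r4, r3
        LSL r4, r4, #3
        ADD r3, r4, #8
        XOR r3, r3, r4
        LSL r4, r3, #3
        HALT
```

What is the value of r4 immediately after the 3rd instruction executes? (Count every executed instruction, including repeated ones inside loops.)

after MOV r4, #33: r4=33
after MOV r3, #-2: r3=-2
after ADD r4, r4, r3: r4=33+(-2)=31
After step 3: r4 = 31.

31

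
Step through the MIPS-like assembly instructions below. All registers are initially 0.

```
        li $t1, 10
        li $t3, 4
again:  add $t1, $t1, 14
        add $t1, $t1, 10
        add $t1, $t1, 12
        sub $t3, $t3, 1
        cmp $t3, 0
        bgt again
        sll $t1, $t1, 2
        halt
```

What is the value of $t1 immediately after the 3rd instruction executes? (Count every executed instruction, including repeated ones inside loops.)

li $t1, 10 → $t1=10
li $t3, 4 → $t3=4
add $t1, $t1, 14 → $t1=10+14=24
After step 3: $t1 = 24.

24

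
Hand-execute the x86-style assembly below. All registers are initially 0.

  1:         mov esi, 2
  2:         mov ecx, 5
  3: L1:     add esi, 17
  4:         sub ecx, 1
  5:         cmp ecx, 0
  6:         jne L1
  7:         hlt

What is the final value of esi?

mov esi, 2 → esi=2
mov ecx, 5 → ecx=5
add esi, 17 → esi=2+17=19
sub ecx, 1 → ecx=5-1=4
cmp ecx, 0  (cmp 4,0)
jne L1: taken
add esi, 17 → esi=19+17=36
sub ecx, 1 → ecx=4-1=3
cmp ecx, 0  (cmp 3,0)
jne L1: taken
add esi, 17 → esi=36+17=53
sub ecx, 1 → ecx=3-1=2
cmp ecx, 0  (cmp 2,0)
jne L1: taken
add esi, 17 → esi=53+17=70
sub ecx, 1 → ecx=2-1=1
cmp ecx, 0  (cmp 1,0)
jne L1: taken
add esi, 17 → esi=70+17=87
sub ecx, 1 → ecx=1-1=0
cmp ecx, 0  (cmp 0,0)
jne L1: not taken
halt.

87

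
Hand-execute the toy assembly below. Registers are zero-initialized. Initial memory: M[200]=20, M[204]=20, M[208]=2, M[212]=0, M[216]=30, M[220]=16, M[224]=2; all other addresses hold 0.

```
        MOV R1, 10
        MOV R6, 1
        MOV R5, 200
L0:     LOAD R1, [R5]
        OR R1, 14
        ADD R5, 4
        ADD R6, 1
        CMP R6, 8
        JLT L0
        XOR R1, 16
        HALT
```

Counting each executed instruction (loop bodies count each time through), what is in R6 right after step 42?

7

R1=10
R6=1
R5=200
R1=M[200]=20
R1=20|14=30
R5=200+4=204
R6=1+1=2
CMP R6, 8  (cmp 2,8)
JLT L0: taken
R1=M[204]=20
R1=20|14=30
R5=204+4=208
R6=2+1=3
CMP R6, 8  (cmp 3,8)
JLT L0: taken
R1=M[208]=2
R1=2|14=14
R5=208+4=212
R6=3+1=4
CMP R6, 8  (cmp 4,8)
JLT L0: taken
R1=M[212]=0
R1=0|14=14
R5=212+4=216
R6=4+1=5
CMP R6, 8  (cmp 5,8)
JLT L0: taken
R1=M[216]=30
R1=30|14=30
R5=216+4=220
R6=5+1=6
CMP R6, 8  (cmp 6,8)
JLT L0: taken
R1=M[220]=16
R1=16|14=30
R5=220+4=224
R6=6+1=7
CMP R6, 8  (cmp 7,8)
JLT L0: taken
R1=M[224]=2
R1=2|14=14
R5=224+4=228
After step 42: R6 = 7.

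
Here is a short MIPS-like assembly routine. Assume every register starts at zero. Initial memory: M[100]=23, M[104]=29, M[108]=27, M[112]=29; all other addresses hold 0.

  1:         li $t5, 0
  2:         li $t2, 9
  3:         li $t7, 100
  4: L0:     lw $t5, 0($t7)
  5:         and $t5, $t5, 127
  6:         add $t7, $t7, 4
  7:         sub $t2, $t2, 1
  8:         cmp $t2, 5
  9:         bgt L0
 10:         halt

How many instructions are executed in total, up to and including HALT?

li $t5, 0 → $t5=0
li $t2, 9 → $t2=9
li $t7, 100 → $t7=100
lw $t5, 0($t7) → $t5=M[100]=23
and $t5, $t5, 127 → $t5=23&127=23
add $t7, $t7, 4 → $t7=100+4=104
sub $t2, $t2, 1 → $t2=9-1=8
cmp $t2, 5  (cmp 8,5)
bgt L0: taken
lw $t5, 0($t7) → $t5=M[104]=29
and $t5, $t5, 127 → $t5=29&127=29
add $t7, $t7, 4 → $t7=104+4=108
sub $t2, $t2, 1 → $t2=8-1=7
cmp $t2, 5  (cmp 7,5)
bgt L0: taken
lw $t5, 0($t7) → $t5=M[108]=27
and $t5, $t5, 127 → $t5=27&127=27
add $t7, $t7, 4 → $t7=108+4=112
sub $t2, $t2, 1 → $t2=7-1=6
cmp $t2, 5  (cmp 6,5)
bgt L0: taken
lw $t5, 0($t7) → $t5=M[112]=29
and $t5, $t5, 127 → $t5=29&127=29
add $t7, $t7, 4 → $t7=112+4=116
sub $t2, $t2, 1 → $t2=6-1=5
cmp $t2, 5  (cmp 5,5)
bgt L0: not taken
halt.
Total executed instructions: 28.

28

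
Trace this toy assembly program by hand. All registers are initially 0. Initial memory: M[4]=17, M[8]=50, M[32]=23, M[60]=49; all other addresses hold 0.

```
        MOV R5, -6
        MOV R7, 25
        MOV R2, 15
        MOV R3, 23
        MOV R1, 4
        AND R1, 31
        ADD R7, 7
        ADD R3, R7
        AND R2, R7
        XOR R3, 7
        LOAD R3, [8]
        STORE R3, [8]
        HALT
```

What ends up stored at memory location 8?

50

after MOV R5, -6: R5=-6
after MOV R7, 25: R7=25
after MOV R2, 15: R2=15
after MOV R3, 23: R3=23
after MOV R1, 4: R1=4
after AND R1, 31: R1=4&31=4
after ADD R7, 7: R7=25+7=32
after ADD R3, R7: R3=23+32=55
after AND R2, R7: R2=15&32=0
after XOR R3, 7: R3=55^7=48
after LOAD R3, [8]: R3=M[8]=50
STORE R3, [8] → M[8]=50
halt.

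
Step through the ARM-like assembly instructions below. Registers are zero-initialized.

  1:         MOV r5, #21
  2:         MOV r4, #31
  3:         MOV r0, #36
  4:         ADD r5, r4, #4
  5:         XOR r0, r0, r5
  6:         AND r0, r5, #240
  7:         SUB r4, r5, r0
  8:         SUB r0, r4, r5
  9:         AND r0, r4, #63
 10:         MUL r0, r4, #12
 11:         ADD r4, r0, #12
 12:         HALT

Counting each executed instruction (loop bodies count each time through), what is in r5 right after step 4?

MOV r5, #21 → r5=21
MOV r4, #31 → r4=31
MOV r0, #36 → r0=36
ADD r5, r4, #4 → r5=31+4=35
After step 4: r5 = 35.

35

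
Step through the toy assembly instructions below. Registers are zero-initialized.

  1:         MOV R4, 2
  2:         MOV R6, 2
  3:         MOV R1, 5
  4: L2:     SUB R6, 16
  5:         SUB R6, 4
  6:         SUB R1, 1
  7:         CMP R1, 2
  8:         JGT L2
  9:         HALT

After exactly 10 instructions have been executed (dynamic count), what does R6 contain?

after MOV R4, 2: R4=2
after MOV R6, 2: R6=2
after MOV R1, 5: R1=5
after SUB R6, 16: R6=2-16=-14
after SUB R6, 4: R6=(-14)-4=-18
after SUB R1, 1: R1=5-1=4
CMP R1, 2  (cmp 4,2)
JGT L2: taken
after SUB R6, 16: R6=(-18)-16=-34
after SUB R6, 4: R6=(-34)-4=-38
After step 10: R6 = -38.

-38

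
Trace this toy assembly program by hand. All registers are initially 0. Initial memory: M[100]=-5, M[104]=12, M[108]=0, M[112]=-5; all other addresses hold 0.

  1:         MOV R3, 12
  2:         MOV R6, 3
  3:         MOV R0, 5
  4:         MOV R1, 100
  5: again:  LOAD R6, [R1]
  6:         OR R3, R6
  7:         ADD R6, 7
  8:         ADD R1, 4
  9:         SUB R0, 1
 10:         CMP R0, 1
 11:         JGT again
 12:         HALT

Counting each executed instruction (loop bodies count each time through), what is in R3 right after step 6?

after MOV R3, 12: R3=12
after MOV R6, 3: R6=3
after MOV R0, 5: R0=5
after MOV R1, 100: R1=100
after LOAD R6, [R1]: R6=M[100]=-5
after OR R3, R6: R3=12|(-5)=-1
After step 6: R3 = -1.

-1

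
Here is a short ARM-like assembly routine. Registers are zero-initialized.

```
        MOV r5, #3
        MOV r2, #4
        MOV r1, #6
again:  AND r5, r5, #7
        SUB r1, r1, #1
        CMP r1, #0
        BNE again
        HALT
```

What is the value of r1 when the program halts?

r5=3
r2=4
r1=6
r5=3&7=3
r1=6-1=5
CMP r1, #0  (cmp 5,0)
BNE again: taken
r5=3&7=3
r1=5-1=4
CMP r1, #0  (cmp 4,0)
BNE again: taken
r5=3&7=3
r1=4-1=3
CMP r1, #0  (cmp 3,0)
BNE again: taken
r5=3&7=3
r1=3-1=2
CMP r1, #0  (cmp 2,0)
BNE again: taken
r5=3&7=3
r1=2-1=1
CMP r1, #0  (cmp 1,0)
BNE again: taken
r5=3&7=3
r1=1-1=0
CMP r1, #0  (cmp 0,0)
BNE again: not taken
halt.

0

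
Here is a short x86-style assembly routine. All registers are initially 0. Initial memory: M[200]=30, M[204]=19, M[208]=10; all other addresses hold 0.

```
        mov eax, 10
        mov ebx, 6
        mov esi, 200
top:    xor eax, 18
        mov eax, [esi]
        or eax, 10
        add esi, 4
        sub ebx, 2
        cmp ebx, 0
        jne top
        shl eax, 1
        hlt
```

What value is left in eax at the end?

20

mov eax, 10 → eax=10
mov ebx, 6 → ebx=6
mov esi, 200 → esi=200
xor eax, 18 → eax=10^18=24
mov eax, [esi] → eax=M[200]=30
or eax, 10 → eax=30|10=30
add esi, 4 → esi=200+4=204
sub ebx, 2 → ebx=6-2=4
cmp ebx, 0  (cmp 4,0)
jne top: taken
xor eax, 18 → eax=30^18=12
mov eax, [esi] → eax=M[204]=19
or eax, 10 → eax=19|10=27
add esi, 4 → esi=204+4=208
sub ebx, 2 → ebx=4-2=2
cmp ebx, 0  (cmp 2,0)
jne top: taken
xor eax, 18 → eax=27^18=9
mov eax, [esi] → eax=M[208]=10
or eax, 10 → eax=10|10=10
add esi, 4 → esi=208+4=212
sub ebx, 2 → ebx=2-2=0
cmp ebx, 0  (cmp 0,0)
jne top: not taken
shl eax, 1 → eax=10<<1=20
halt.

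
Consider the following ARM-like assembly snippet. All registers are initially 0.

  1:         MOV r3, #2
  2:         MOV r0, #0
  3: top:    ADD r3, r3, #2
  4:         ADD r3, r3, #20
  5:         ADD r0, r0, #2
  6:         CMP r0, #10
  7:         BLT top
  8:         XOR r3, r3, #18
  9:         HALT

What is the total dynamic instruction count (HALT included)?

MOV r3, #2 → r3=2
MOV r0, #0 → r0=0
ADD r3, r3, #2 → r3=2+2=4
ADD r3, r3, #20 → r3=4+20=24
ADD r0, r0, #2 → r0=0+2=2
CMP r0, #10  (cmp 2,10)
BLT top: taken
ADD r3, r3, #2 → r3=24+2=26
ADD r3, r3, #20 → r3=26+20=46
ADD r0, r0, #2 → r0=2+2=4
CMP r0, #10  (cmp 4,10)
BLT top: taken
ADD r3, r3, #2 → r3=46+2=48
ADD r3, r3, #20 → r3=48+20=68
ADD r0, r0, #2 → r0=4+2=6
CMP r0, #10  (cmp 6,10)
BLT top: taken
ADD r3, r3, #2 → r3=68+2=70
ADD r3, r3, #20 → r3=70+20=90
ADD r0, r0, #2 → r0=6+2=8
CMP r0, #10  (cmp 8,10)
BLT top: taken
ADD r3, r3, #2 → r3=90+2=92
ADD r3, r3, #20 → r3=92+20=112
ADD r0, r0, #2 → r0=8+2=10
CMP r0, #10  (cmp 10,10)
BLT top: not taken
XOR r3, r3, #18 → r3=112^18=98
halt.
Total executed instructions: 29.

29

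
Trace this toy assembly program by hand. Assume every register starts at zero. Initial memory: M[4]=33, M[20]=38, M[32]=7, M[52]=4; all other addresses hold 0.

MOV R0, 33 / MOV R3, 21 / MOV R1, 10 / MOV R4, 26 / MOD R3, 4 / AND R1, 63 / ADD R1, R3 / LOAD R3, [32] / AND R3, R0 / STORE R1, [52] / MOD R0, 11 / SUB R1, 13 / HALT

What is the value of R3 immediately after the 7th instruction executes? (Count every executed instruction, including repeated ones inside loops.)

1

after MOV R0, 33: R0=33
after MOV R3, 21: R3=21
after MOV R1, 10: R1=10
after MOV R4, 26: R4=26
after MOD R3, 4: R3=21%4=1
after AND R1, 63: R1=10&63=10
after ADD R1, R3: R1=10+1=11
After step 7: R3 = 1.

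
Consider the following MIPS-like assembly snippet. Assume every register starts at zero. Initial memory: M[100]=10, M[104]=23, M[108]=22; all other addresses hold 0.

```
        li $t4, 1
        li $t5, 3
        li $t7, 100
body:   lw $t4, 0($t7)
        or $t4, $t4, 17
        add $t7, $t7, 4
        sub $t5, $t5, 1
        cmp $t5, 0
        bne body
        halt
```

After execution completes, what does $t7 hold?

112

$t4=1
$t5=3
$t7=100
$t4=M[100]=10
$t4=10|17=27
$t7=100+4=104
$t5=3-1=2
cmp $t5, 0  (cmp 2,0)
bne body: taken
$t4=M[104]=23
$t4=23|17=23
$t7=104+4=108
$t5=2-1=1
cmp $t5, 0  (cmp 1,0)
bne body: taken
$t4=M[108]=22
$t4=22|17=23
$t7=108+4=112
$t5=1-1=0
cmp $t5, 0  (cmp 0,0)
bne body: not taken
halt.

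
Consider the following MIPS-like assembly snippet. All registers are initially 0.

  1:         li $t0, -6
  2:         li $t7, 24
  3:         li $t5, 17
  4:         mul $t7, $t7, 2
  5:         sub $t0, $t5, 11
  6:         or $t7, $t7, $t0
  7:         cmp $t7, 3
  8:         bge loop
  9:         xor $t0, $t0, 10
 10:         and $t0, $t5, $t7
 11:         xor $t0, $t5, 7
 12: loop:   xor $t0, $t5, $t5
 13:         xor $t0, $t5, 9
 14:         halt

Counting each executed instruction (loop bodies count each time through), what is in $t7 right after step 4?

48

$t0=-6
$t7=24
$t5=17
$t7=24*2=48
After step 4: $t7 = 48.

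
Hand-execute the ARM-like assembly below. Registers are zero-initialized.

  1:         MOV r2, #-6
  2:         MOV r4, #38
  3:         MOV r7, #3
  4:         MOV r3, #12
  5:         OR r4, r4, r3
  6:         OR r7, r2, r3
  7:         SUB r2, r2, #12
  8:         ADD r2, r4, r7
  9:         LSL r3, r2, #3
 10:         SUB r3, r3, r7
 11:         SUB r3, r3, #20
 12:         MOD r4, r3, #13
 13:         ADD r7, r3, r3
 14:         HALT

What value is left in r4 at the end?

r2=-6
r4=38
r7=3
r3=12
r4=38|12=46
r7=(-6)|12=-2
r2=(-6)-12=-18
r2=46+(-2)=44
r3=44<<3=352
r3=352-(-2)=354
r3=354-20=334
r4=334%13=9
r7=334+334=668
halt.

9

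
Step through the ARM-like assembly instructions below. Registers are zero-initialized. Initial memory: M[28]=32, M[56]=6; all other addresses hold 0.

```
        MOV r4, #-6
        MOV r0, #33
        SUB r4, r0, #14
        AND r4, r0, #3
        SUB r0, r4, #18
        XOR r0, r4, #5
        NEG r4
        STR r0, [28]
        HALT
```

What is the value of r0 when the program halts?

r4=-6
r0=33
r4=33-14=19
r4=33&3=1
r0=1-18=-17
r0=1^5=4
r4=-(1)=-1
STR r0, [28] → M[28]=4
halt.

4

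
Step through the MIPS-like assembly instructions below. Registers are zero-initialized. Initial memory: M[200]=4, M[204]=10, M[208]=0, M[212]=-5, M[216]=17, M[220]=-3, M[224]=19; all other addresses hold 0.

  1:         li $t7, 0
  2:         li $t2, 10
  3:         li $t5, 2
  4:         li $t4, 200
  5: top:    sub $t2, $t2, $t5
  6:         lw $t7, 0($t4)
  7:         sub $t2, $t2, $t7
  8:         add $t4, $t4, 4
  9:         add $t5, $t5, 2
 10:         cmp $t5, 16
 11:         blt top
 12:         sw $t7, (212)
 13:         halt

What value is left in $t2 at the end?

after li $t7, 0: $t7=0
after li $t2, 10: $t2=10
after li $t5, 2: $t5=2
after li $t4, 200: $t4=200
after sub $t2, $t2, $t5: $t2=10-2=8
after lw $t7, 0($t4): $t7=M[200]=4
after sub $t2, $t2, $t7: $t2=8-4=4
after add $t4, $t4, 4: $t4=200+4=204
after add $t5, $t5, 2: $t5=2+2=4
cmp $t5, 16  (cmp 4,16)
blt top: taken
after sub $t2, $t2, $t5: $t2=4-4=0
after lw $t7, 0($t4): $t7=M[204]=10
after sub $t2, $t2, $t7: $t2=0-10=-10
after add $t4, $t4, 4: $t4=204+4=208
after add $t5, $t5, 2: $t5=4+2=6
cmp $t5, 16  (cmp 6,16)
blt top: taken
after sub $t2, $t2, $t5: $t2=(-10)-6=-16
after lw $t7, 0($t4): $t7=M[208]=0
after sub $t2, $t2, $t7: $t2=(-16)-0=-16
after add $t4, $t4, 4: $t4=208+4=212
after add $t5, $t5, 2: $t5=6+2=8
cmp $t5, 16  (cmp 8,16)
blt top: taken
after sub $t2, $t2, $t5: $t2=(-16)-8=-24
after lw $t7, 0($t4): $t7=M[212]=-5
after sub $t2, $t2, $t7: $t2=(-24)-(-5)=-19
after add $t4, $t4, 4: $t4=212+4=216
after add $t5, $t5, 2: $t5=8+2=10
cmp $t5, 16  (cmp 10,16)
blt top: taken
after sub $t2, $t2, $t5: $t2=(-19)-10=-29
after lw $t7, 0($t4): $t7=M[216]=17
after sub $t2, $t2, $t7: $t2=(-29)-17=-46
after add $t4, $t4, 4: $t4=216+4=220
after add $t5, $t5, 2: $t5=10+2=12
cmp $t5, 16  (cmp 12,16)
blt top: taken
after sub $t2, $t2, $t5: $t2=(-46)-12=-58
after lw $t7, 0($t4): $t7=M[220]=-3
after sub $t2, $t2, $t7: $t2=(-58)-(-3)=-55
after add $t4, $t4, 4: $t4=220+4=224
after add $t5, $t5, 2: $t5=12+2=14
cmp $t5, 16  (cmp 14,16)
blt top: taken
after sub $t2, $t2, $t5: $t2=(-55)-14=-69
after lw $t7, 0($t4): $t7=M[224]=19
after sub $t2, $t2, $t7: $t2=(-69)-19=-88
after add $t4, $t4, 4: $t4=224+4=228
after add $t5, $t5, 2: $t5=14+2=16
cmp $t5, 16  (cmp 16,16)
blt top: not taken
sw $t7, (212) → M[212]=19
halt.

-88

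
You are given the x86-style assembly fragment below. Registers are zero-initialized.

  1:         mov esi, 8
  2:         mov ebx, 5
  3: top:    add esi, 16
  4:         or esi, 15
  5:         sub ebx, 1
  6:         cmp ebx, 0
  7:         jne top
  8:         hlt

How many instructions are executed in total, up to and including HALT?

28

mov esi, 8 → esi=8
mov ebx, 5 → ebx=5
add esi, 16 → esi=8+16=24
or esi, 15 → esi=24|15=31
sub ebx, 1 → ebx=5-1=4
cmp ebx, 0  (cmp 4,0)
jne top: taken
add esi, 16 → esi=31+16=47
or esi, 15 → esi=47|15=47
sub ebx, 1 → ebx=4-1=3
cmp ebx, 0  (cmp 3,0)
jne top: taken
add esi, 16 → esi=47+16=63
or esi, 15 → esi=63|15=63
sub ebx, 1 → ebx=3-1=2
cmp ebx, 0  (cmp 2,0)
jne top: taken
add esi, 16 → esi=63+16=79
or esi, 15 → esi=79|15=79
sub ebx, 1 → ebx=2-1=1
cmp ebx, 0  (cmp 1,0)
jne top: taken
add esi, 16 → esi=79+16=95
or esi, 15 → esi=95|15=95
sub ebx, 1 → ebx=1-1=0
cmp ebx, 0  (cmp 0,0)
jne top: not taken
halt.
Total executed instructions: 28.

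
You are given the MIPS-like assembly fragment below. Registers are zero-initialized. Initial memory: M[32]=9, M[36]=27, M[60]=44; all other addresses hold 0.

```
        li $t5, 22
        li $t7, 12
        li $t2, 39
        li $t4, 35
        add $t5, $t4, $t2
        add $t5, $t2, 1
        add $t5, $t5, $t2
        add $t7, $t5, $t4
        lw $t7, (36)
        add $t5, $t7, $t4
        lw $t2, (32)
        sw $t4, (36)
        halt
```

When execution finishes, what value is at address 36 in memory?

35

li $t5, 22 → $t5=22
li $t7, 12 → $t7=12
li $t2, 39 → $t2=39
li $t4, 35 → $t4=35
add $t5, $t4, $t2 → $t5=35+39=74
add $t5, $t2, 1 → $t5=39+1=40
add $t5, $t5, $t2 → $t5=40+39=79
add $t7, $t5, $t4 → $t7=79+35=114
lw $t7, (36) → $t7=M[36]=27
add $t5, $t7, $t4 → $t5=27+35=62
lw $t2, (32) → $t2=M[32]=9
sw $t4, (36) → M[36]=35
halt.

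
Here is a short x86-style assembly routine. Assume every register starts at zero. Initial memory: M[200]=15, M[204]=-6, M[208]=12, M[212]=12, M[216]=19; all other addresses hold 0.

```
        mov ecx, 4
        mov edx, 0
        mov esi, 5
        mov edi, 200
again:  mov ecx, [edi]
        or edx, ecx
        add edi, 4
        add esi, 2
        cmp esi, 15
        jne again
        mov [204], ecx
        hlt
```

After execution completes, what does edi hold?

mov ecx, 4 → ecx=4
mov edx, 0 → edx=0
mov esi, 5 → esi=5
mov edi, 200 → edi=200
mov ecx, [edi] → ecx=M[200]=15
or edx, ecx → edx=0|15=15
add edi, 4 → edi=200+4=204
add esi, 2 → esi=5+2=7
cmp esi, 15  (cmp 7,15)
jne again: taken
mov ecx, [edi] → ecx=M[204]=-6
or edx, ecx → edx=15|(-6)=-1
add edi, 4 → edi=204+4=208
add esi, 2 → esi=7+2=9
cmp esi, 15  (cmp 9,15)
jne again: taken
mov ecx, [edi] → ecx=M[208]=12
or edx, ecx → edx=(-1)|12=-1
add edi, 4 → edi=208+4=212
add esi, 2 → esi=9+2=11
cmp esi, 15  (cmp 11,15)
jne again: taken
mov ecx, [edi] → ecx=M[212]=12
or edx, ecx → edx=(-1)|12=-1
add edi, 4 → edi=212+4=216
add esi, 2 → esi=11+2=13
cmp esi, 15  (cmp 13,15)
jne again: taken
mov ecx, [edi] → ecx=M[216]=19
or edx, ecx → edx=(-1)|19=-1
add edi, 4 → edi=216+4=220
add esi, 2 → esi=13+2=15
cmp esi, 15  (cmp 15,15)
jne again: not taken
mov [204], ecx → M[204]=19
halt.

220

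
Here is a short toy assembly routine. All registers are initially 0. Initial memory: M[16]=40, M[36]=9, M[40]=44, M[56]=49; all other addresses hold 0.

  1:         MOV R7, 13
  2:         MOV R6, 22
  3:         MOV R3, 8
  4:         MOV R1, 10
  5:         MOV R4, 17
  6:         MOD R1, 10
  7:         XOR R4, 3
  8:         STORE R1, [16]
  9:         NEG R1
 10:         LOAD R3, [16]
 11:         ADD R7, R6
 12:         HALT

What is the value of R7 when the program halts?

MOV R7, 13 → R7=13
MOV R6, 22 → R6=22
MOV R3, 8 → R3=8
MOV R1, 10 → R1=10
MOV R4, 17 → R4=17
MOD R1, 10 → R1=10%10=0
XOR R4, 3 → R4=17^3=18
STORE R1, [16] → M[16]=0
NEG R1 → R1=-(0)=0
LOAD R3, [16] → R3=M[16]=0
ADD R7, R6 → R7=13+22=35
halt.

35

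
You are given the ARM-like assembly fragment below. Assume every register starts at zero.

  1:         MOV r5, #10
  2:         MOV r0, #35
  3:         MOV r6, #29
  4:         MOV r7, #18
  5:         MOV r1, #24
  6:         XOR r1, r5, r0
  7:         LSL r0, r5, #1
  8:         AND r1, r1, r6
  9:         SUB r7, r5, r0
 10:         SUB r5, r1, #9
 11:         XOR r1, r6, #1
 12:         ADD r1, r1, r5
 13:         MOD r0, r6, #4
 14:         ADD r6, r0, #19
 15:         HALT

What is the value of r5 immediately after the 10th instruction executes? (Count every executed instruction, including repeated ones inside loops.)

r5=10
r0=35
r6=29
r7=18
r1=24
r1=10^35=41
r0=10<<1=20
r1=41&29=9
r7=10-20=-10
r5=9-9=0
After step 10: r5 = 0.

0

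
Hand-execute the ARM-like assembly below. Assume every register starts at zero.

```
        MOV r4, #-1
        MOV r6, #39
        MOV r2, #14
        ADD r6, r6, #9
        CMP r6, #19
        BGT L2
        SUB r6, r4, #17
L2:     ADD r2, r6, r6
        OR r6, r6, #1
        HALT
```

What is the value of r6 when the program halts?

after MOV r4, #-1: r4=-1
after MOV r6, #39: r6=39
after MOV r2, #14: r2=14
after ADD r6, r6, #9: r6=39+9=48
CMP r6, #19  (cmp 48,19)
BGT L2: taken
after ADD r2, r6, r6: r2=48+48=96
after OR r6, r6, #1: r6=48|1=49
halt.

49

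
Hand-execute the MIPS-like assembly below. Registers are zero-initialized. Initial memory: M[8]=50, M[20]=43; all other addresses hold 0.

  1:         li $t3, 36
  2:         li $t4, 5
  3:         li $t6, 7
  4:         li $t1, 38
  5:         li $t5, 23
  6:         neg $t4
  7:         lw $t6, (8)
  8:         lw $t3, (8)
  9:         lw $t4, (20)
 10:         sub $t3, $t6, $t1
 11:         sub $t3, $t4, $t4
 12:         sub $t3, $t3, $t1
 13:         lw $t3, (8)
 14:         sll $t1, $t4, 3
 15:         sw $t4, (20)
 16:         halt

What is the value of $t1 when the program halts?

li $t3, 36 → $t3=36
li $t4, 5 → $t4=5
li $t6, 7 → $t6=7
li $t1, 38 → $t1=38
li $t5, 23 → $t5=23
neg $t4 → $t4=-(5)=-5
lw $t6, (8) → $t6=M[8]=50
lw $t3, (8) → $t3=M[8]=50
lw $t4, (20) → $t4=M[20]=43
sub $t3, $t6, $t1 → $t3=50-38=12
sub $t3, $t4, $t4 → $t3=43-43=0
sub $t3, $t3, $t1 → $t3=0-38=-38
lw $t3, (8) → $t3=M[8]=50
sll $t1, $t4, 3 → $t1=43<<3=344
sw $t4, (20) → M[20]=43
halt.

344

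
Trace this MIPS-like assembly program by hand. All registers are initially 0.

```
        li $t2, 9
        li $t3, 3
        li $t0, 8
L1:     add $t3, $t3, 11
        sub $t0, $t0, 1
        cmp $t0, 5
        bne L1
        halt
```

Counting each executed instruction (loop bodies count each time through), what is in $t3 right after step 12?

after li $t2, 9: $t2=9
after li $t3, 3: $t3=3
after li $t0, 8: $t0=8
after add $t3, $t3, 11: $t3=3+11=14
after sub $t0, $t0, 1: $t0=8-1=7
cmp $t0, 5  (cmp 7,5)
bne L1: taken
after add $t3, $t3, 11: $t3=14+11=25
after sub $t0, $t0, 1: $t0=7-1=6
cmp $t0, 5  (cmp 6,5)
bne L1: taken
after add $t3, $t3, 11: $t3=25+11=36
After step 12: $t3 = 36.

36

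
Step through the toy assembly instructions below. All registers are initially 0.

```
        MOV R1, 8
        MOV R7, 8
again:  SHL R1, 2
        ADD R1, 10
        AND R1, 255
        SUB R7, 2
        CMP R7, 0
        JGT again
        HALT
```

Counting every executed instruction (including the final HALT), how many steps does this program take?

R1=8
R7=8
R1=8<<2=32
R1=32+10=42
R1=42&255=42
R7=8-2=6
CMP R7, 0  (cmp 6,0)
JGT again: taken
R1=42<<2=168
R1=168+10=178
R1=178&255=178
R7=6-2=4
CMP R7, 0  (cmp 4,0)
JGT again: taken
R1=178<<2=712
R1=712+10=722
R1=722&255=210
R7=4-2=2
CMP R7, 0  (cmp 2,0)
JGT again: taken
R1=210<<2=840
R1=840+10=850
R1=850&255=82
R7=2-2=0
CMP R7, 0  (cmp 0,0)
JGT again: not taken
halt.
Total executed instructions: 27.

27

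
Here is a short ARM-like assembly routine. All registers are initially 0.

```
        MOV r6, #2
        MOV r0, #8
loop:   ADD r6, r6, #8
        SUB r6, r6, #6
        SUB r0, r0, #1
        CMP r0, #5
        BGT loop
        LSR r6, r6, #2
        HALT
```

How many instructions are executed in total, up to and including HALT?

19

MOV r6, #2 → r6=2
MOV r0, #8 → r0=8
ADD r6, r6, #8 → r6=2+8=10
SUB r6, r6, #6 → r6=10-6=4
SUB r0, r0, #1 → r0=8-1=7
CMP r0, #5  (cmp 7,5)
BGT loop: taken
ADD r6, r6, #8 → r6=4+8=12
SUB r6, r6, #6 → r6=12-6=6
SUB r0, r0, #1 → r0=7-1=6
CMP r0, #5  (cmp 6,5)
BGT loop: taken
ADD r6, r6, #8 → r6=6+8=14
SUB r6, r6, #6 → r6=14-6=8
SUB r0, r0, #1 → r0=6-1=5
CMP r0, #5  (cmp 5,5)
BGT loop: not taken
LSR r6, r6, #2 → r6=8>>2=2
halt.
Total executed instructions: 19.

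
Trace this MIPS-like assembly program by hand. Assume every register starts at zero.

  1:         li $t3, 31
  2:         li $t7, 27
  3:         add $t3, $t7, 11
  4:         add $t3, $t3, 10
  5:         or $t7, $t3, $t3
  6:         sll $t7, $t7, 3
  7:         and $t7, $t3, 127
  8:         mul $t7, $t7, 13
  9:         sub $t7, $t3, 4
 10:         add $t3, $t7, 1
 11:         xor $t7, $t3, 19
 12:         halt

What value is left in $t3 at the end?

$t3=31
$t7=27
$t3=27+11=38
$t3=38+10=48
$t7=48|48=48
$t7=48<<3=384
$t7=48&127=48
$t7=48*13=624
$t7=48-4=44
$t3=44+1=45
$t7=45^19=62
halt.

45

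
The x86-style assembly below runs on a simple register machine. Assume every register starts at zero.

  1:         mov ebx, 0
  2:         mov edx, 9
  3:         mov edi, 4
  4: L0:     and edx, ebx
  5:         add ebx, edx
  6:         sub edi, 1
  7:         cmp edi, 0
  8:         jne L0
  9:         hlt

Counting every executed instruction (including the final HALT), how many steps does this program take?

24

mov ebx, 0 → ebx=0
mov edx, 9 → edx=9
mov edi, 4 → edi=4
and edx, ebx → edx=9&0=0
add ebx, edx → ebx=0+0=0
sub edi, 1 → edi=4-1=3
cmp edi, 0  (cmp 3,0)
jne L0: taken
and edx, ebx → edx=0&0=0
add ebx, edx → ebx=0+0=0
sub edi, 1 → edi=3-1=2
cmp edi, 0  (cmp 2,0)
jne L0: taken
and edx, ebx → edx=0&0=0
add ebx, edx → ebx=0+0=0
sub edi, 1 → edi=2-1=1
cmp edi, 0  (cmp 1,0)
jne L0: taken
and edx, ebx → edx=0&0=0
add ebx, edx → ebx=0+0=0
sub edi, 1 → edi=1-1=0
cmp edi, 0  (cmp 0,0)
jne L0: not taken
halt.
Total executed instructions: 24.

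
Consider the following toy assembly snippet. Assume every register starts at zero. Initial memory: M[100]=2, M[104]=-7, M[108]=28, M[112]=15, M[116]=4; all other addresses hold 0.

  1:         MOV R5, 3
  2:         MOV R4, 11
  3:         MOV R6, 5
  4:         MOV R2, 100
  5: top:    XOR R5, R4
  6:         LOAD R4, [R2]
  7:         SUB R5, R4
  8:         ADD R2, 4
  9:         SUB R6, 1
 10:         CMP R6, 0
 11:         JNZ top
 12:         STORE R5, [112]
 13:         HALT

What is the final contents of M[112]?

-80

R5=3
R4=11
R6=5
R2=100
R5=3^11=8
R4=M[100]=2
R5=8-2=6
R2=100+4=104
R6=5-1=4
CMP R6, 0  (cmp 4,0)
JNZ top: taken
R5=6^2=4
R4=M[104]=-7
R5=4-(-7)=11
R2=104+4=108
R6=4-1=3
CMP R6, 0  (cmp 3,0)
JNZ top: taken
R5=11^(-7)=-14
R4=M[108]=28
R5=(-14)-28=-42
R2=108+4=112
R6=3-1=2
CMP R6, 0  (cmp 2,0)
JNZ top: taken
R5=(-42)^28=-54
R4=M[112]=15
R5=(-54)-15=-69
R2=112+4=116
R6=2-1=1
CMP R6, 0  (cmp 1,0)
JNZ top: taken
R5=(-69)^15=-76
R4=M[116]=4
R5=(-76)-4=-80
R2=116+4=120
R6=1-1=0
CMP R6, 0  (cmp 0,0)
JNZ top: not taken
STORE R5, [112] → M[112]=-80
halt.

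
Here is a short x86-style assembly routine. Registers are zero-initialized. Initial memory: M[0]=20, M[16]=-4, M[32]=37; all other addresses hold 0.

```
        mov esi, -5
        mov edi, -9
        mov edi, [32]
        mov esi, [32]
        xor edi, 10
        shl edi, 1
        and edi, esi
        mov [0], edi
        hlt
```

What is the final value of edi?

mov esi, -5 → esi=-5
mov edi, -9 → edi=-9
mov edi, [32] → edi=M[32]=37
mov esi, [32] → esi=M[32]=37
xor edi, 10 → edi=37^10=47
shl edi, 1 → edi=47<<1=94
and edi, esi → edi=94&37=4
mov [0], edi → M[0]=4
halt.

4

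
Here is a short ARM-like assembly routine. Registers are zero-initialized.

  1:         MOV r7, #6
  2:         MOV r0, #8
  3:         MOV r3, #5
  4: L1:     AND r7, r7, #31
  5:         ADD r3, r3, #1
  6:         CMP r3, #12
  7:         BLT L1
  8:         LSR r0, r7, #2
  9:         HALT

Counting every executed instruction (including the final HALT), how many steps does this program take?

33

MOV r7, #6 → r7=6
MOV r0, #8 → r0=8
MOV r3, #5 → r3=5
AND r7, r7, #31 → r7=6&31=6
ADD r3, r3, #1 → r3=5+1=6
CMP r3, #12  (cmp 6,12)
BLT L1: taken
AND r7, r7, #31 → r7=6&31=6
ADD r3, r3, #1 → r3=6+1=7
CMP r3, #12  (cmp 7,12)
BLT L1: taken
AND r7, r7, #31 → r7=6&31=6
ADD r3, r3, #1 → r3=7+1=8
CMP r3, #12  (cmp 8,12)
BLT L1: taken
AND r7, r7, #31 → r7=6&31=6
ADD r3, r3, #1 → r3=8+1=9
CMP r3, #12  (cmp 9,12)
BLT L1: taken
AND r7, r7, #31 → r7=6&31=6
ADD r3, r3, #1 → r3=9+1=10
CMP r3, #12  (cmp 10,12)
BLT L1: taken
AND r7, r7, #31 → r7=6&31=6
ADD r3, r3, #1 → r3=10+1=11
CMP r3, #12  (cmp 11,12)
BLT L1: taken
AND r7, r7, #31 → r7=6&31=6
ADD r3, r3, #1 → r3=11+1=12
CMP r3, #12  (cmp 12,12)
BLT L1: not taken
LSR r0, r7, #2 → r0=6>>2=1
halt.
Total executed instructions: 33.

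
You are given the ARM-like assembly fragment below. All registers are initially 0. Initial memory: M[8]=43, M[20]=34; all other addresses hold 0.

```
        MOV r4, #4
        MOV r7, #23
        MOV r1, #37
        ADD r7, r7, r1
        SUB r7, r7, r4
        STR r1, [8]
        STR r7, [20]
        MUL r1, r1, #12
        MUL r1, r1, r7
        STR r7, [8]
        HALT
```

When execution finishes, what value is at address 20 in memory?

56

r4=4
r7=23
r1=37
r7=23+37=60
r7=60-4=56
STR r1, [8] → M[8]=37
STR r7, [20] → M[20]=56
r1=37*12=444
r1=444*56=24864
STR r7, [8] → M[8]=56
halt.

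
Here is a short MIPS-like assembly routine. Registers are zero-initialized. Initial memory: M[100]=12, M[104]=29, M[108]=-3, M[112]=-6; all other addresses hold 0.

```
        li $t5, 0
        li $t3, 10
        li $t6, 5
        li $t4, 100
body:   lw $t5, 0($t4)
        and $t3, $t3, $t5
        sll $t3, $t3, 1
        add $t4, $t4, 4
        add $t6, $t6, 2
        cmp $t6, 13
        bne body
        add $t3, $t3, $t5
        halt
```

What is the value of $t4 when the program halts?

after li $t5, 0: $t5=0
after li $t3, 10: $t3=10
after li $t6, 5: $t6=5
after li $t4, 100: $t4=100
after lw $t5, 0($t4): $t5=M[100]=12
after and $t3, $t3, $t5: $t3=10&12=8
after sll $t3, $t3, 1: $t3=8<<1=16
after add $t4, $t4, 4: $t4=100+4=104
after add $t6, $t6, 2: $t6=5+2=7
cmp $t6, 13  (cmp 7,13)
bne body: taken
after lw $t5, 0($t4): $t5=M[104]=29
after and $t3, $t3, $t5: $t3=16&29=16
after sll $t3, $t3, 1: $t3=16<<1=32
after add $t4, $t4, 4: $t4=104+4=108
after add $t6, $t6, 2: $t6=7+2=9
cmp $t6, 13  (cmp 9,13)
bne body: taken
after lw $t5, 0($t4): $t5=M[108]=-3
after and $t3, $t3, $t5: $t3=32&(-3)=32
after sll $t3, $t3, 1: $t3=32<<1=64
after add $t4, $t4, 4: $t4=108+4=112
after add $t6, $t6, 2: $t6=9+2=11
cmp $t6, 13  (cmp 11,13)
bne body: taken
after lw $t5, 0($t4): $t5=M[112]=-6
after and $t3, $t3, $t5: $t3=64&(-6)=64
after sll $t3, $t3, 1: $t3=64<<1=128
after add $t4, $t4, 4: $t4=112+4=116
after add $t6, $t6, 2: $t6=11+2=13
cmp $t6, 13  (cmp 13,13)
bne body: not taken
after add $t3, $t3, $t5: $t3=128+(-6)=122
halt.

116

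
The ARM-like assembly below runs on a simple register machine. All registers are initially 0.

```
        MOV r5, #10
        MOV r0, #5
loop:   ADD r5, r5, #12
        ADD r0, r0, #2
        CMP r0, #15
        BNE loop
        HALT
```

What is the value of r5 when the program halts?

after MOV r5, #10: r5=10
after MOV r0, #5: r0=5
after ADD r5, r5, #12: r5=10+12=22
after ADD r0, r0, #2: r0=5+2=7
CMP r0, #15  (cmp 7,15)
BNE loop: taken
after ADD r5, r5, #12: r5=22+12=34
after ADD r0, r0, #2: r0=7+2=9
CMP r0, #15  (cmp 9,15)
BNE loop: taken
after ADD r5, r5, #12: r5=34+12=46
after ADD r0, r0, #2: r0=9+2=11
CMP r0, #15  (cmp 11,15)
BNE loop: taken
after ADD r5, r5, #12: r5=46+12=58
after ADD r0, r0, #2: r0=11+2=13
CMP r0, #15  (cmp 13,15)
BNE loop: taken
after ADD r5, r5, #12: r5=58+12=70
after ADD r0, r0, #2: r0=13+2=15
CMP r0, #15  (cmp 15,15)
BNE loop: not taken
halt.

70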